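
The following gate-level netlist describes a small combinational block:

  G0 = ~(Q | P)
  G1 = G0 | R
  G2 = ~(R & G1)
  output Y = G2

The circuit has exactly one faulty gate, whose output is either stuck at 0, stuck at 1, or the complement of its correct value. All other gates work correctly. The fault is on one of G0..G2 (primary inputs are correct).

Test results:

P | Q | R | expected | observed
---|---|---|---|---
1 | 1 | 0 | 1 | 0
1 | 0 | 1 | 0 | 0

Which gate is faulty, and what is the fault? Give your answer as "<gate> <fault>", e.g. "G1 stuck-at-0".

G2 stuck-at-0

Fault-free values for test 1 (P=1, Q=1, R=0): G0=0, G1=0, G2=1, giving Y=1. Observed 0.
Test 1: faults giving observed 0 are {G2 stuck-at-0, G2 inverted output}.
Test 2 (P=1, Q=0, R=1): fault-free G0=0, G1=1, G2=0 → 0; observed 0. Eliminates G2 inverted output.
Only G2 stuck-at-0 is consistent with every test.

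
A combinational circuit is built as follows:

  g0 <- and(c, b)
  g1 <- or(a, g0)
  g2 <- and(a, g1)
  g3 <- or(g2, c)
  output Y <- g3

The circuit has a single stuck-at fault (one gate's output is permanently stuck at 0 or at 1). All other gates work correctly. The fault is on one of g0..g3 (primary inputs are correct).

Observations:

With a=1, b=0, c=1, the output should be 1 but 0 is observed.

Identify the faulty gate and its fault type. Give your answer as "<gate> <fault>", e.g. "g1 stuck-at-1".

g3 stuck-at-0

Fault-free values for test 1 (a=1, b=0, c=1): g0=0, g1=1, g2=1, g3=1, giving Y=1. Observed 0.
Test 1: faults giving observed 0 are {g3 stuck-at-0}.
Only g3 stuck-at-0 is consistent with every test.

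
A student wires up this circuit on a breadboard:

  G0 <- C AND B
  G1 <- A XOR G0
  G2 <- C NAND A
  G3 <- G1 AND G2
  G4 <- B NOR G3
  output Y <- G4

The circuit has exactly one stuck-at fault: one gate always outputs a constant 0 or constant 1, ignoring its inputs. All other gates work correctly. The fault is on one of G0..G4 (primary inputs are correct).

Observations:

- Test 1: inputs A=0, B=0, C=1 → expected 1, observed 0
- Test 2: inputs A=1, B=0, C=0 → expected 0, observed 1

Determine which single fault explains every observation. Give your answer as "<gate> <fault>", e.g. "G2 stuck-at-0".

G0 stuck-at-1

Fault-free values for test 1 (A=0, B=0, C=1): G0=0, G1=0, G2=1, G3=0, G4=1, giving Y=1. Observed 0.
Test 1: faults giving observed 0 are {G0 stuck-at-1, G1 stuck-at-1, G3 stuck-at-1, G4 stuck-at-0}.
Test 2 (A=1, B=0, C=0): fault-free G0=0, G1=1, G2=1, G3=1, G4=0 → 0; observed 1. Eliminates G1 stuck-at-1, G3 stuck-at-1, G4 stuck-at-0.
Only G0 stuck-at-1 is consistent with every test.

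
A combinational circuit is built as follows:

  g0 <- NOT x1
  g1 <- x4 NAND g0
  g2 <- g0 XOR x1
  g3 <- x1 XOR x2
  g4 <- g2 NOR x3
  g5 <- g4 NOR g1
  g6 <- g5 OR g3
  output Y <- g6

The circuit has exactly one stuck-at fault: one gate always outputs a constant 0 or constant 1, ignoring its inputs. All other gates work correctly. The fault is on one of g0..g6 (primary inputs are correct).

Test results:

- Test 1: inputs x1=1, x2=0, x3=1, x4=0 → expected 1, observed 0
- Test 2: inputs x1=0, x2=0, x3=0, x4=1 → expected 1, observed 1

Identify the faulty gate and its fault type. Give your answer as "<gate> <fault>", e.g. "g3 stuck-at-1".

Fault-free values for test 1 (x1=1, x2=0, x3=1, x4=0): g0=0, g1=1, g2=1, g3=1, g4=0, g5=0, g6=1, giving Y=1. Observed 0.
Test 1: faults giving observed 0 are {g3 stuck-at-0, g6 stuck-at-0}.
Test 2 (x1=0, x2=0, x3=0, x4=1): fault-free g0=1, g1=0, g2=1, g3=0, g4=0, g5=1, g6=1 → 1; observed 1. Eliminates g6 stuck-at-0.
Only g3 stuck-at-0 is consistent with every test.

g3 stuck-at-0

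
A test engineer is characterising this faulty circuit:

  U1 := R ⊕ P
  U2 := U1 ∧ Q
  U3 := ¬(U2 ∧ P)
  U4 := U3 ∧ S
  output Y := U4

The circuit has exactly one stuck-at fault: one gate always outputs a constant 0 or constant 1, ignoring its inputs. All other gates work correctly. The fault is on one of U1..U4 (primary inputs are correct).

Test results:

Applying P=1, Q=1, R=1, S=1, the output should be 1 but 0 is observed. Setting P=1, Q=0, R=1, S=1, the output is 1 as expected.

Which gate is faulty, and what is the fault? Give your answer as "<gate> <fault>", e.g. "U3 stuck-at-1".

Fault-free values for test 1 (P=1, Q=1, R=1, S=1): U1=0, U2=0, U3=1, U4=1, giving Y=1. Observed 0.
Test 1: faults giving observed 0 are {U1 stuck-at-1, U2 stuck-at-1, U3 stuck-at-0, U4 stuck-at-0}.
Test 2 (P=1, Q=0, R=1, S=1): fault-free U1=0, U2=0, U3=1, U4=1 → 1; observed 1. Eliminates U2 stuck-at-1, U3 stuck-at-0, U4 stuck-at-0.
Only U1 stuck-at-1 is consistent with every test.

U1 stuck-at-1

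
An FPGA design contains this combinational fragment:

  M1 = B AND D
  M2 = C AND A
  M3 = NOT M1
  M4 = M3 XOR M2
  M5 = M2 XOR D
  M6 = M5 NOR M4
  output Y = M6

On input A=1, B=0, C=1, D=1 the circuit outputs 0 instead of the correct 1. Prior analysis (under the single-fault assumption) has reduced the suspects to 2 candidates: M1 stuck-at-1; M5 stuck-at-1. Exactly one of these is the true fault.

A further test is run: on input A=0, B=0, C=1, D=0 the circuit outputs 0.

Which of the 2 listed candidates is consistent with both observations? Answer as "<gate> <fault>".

M5 stuck-at-1

Evaluate each candidate on input A=0, B=0, C=1, D=0:
  M1 stuck-at-1: M1=1 [stuck-at-1], M2=0, M3=0, M4=0, M5=0, M6=1 → 1 — eliminated
  M5 stuck-at-1: M1=0, M2=0, M3=1, M4=1, M5=1 [stuck-at-1], M6=0 → 0 — matches
Only M5 stuck-at-1 reproduces the observed 0.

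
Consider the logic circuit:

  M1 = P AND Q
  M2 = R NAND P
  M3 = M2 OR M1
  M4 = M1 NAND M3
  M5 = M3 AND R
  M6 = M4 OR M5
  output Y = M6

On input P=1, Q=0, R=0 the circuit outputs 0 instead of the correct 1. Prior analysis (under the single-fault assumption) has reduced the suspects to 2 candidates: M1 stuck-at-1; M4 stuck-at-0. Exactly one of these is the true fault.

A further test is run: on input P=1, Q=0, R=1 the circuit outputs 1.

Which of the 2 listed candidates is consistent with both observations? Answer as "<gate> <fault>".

M1 stuck-at-1

Evaluate each candidate on input P=1, Q=0, R=1:
  M1 stuck-at-1: M1=1 [stuck-at-1], M2=0, M3=1, M4=0, M5=1, M6=1 → 1 — matches
  M4 stuck-at-0: M1=0, M2=0, M3=0, M4=0 [stuck-at-0], M5=0, M6=0 → 0 — eliminated
Only M1 stuck-at-1 reproduces the observed 1.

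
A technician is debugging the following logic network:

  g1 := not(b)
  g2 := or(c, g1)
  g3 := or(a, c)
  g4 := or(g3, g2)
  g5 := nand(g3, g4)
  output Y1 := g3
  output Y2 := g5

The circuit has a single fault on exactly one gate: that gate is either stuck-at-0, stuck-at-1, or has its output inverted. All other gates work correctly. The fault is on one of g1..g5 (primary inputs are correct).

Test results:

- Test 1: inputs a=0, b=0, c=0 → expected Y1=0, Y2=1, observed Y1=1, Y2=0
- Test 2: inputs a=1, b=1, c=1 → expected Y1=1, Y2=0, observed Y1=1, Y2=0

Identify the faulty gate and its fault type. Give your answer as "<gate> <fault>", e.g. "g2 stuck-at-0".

Fault-free values for test 1 (a=0, b=0, c=0): g1=1, g2=1, g3=0, g4=1, g5=1, giving Y1=0, Y2=1. Observed Y1=1, Y2=0.
Test 1: faults giving observed Y1=1, Y2=0 are {g3 stuck-at-1, g3 inverted output}.
Test 2 (a=1, b=1, c=1): fault-free g1=0, g2=1, g3=1, g4=1, g5=0 → Y1=1, Y2=0; observed Y1=1, Y2=0. Eliminates g3 inverted output.
Only g3 stuck-at-1 is consistent with every test.

g3 stuck-at-1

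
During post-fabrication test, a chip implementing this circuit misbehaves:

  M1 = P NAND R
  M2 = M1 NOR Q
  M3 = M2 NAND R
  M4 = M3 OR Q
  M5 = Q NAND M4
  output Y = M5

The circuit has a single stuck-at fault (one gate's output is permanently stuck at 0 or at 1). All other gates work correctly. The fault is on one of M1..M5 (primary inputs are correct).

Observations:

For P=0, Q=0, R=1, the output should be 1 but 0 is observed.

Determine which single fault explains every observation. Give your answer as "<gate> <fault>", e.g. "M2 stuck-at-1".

Fault-free values for test 1 (P=0, Q=0, R=1): M1=1, M2=0, M3=1, M4=1, M5=1, giving Y=1. Observed 0.
Test 1: faults giving observed 0 are {M5 stuck-at-0}.
Only M5 stuck-at-0 is consistent with every test.

M5 stuck-at-0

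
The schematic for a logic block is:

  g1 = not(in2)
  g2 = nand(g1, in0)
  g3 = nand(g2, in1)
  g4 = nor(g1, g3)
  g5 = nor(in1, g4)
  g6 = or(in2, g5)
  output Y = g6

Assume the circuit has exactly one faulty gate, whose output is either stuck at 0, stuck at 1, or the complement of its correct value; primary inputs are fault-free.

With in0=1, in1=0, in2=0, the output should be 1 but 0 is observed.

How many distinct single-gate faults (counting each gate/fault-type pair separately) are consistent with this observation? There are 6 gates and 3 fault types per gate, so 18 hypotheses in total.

6

Fault-free: g1=1, g2=0, g3=1, g4=0, g5=1, g6=1 → 1. Observed 0.
  g1: none of the 3 fault types match ✗
  g2: none of the 3 fault types match ✗
  g3: none of the 3 fault types match ✗
  g4: stuck-at-1, inverted output ✓; others ✗
  g5: stuck-at-0, inverted output ✓; others ✗
  g6: stuck-at-0, inverted output ✓; others ✗
Consistent faults: {g4 stuck-at-1, g4 inverted output, g5 stuck-at-0, g5 inverted output, g6 stuck-at-0, g6 inverted output} — 6 in all.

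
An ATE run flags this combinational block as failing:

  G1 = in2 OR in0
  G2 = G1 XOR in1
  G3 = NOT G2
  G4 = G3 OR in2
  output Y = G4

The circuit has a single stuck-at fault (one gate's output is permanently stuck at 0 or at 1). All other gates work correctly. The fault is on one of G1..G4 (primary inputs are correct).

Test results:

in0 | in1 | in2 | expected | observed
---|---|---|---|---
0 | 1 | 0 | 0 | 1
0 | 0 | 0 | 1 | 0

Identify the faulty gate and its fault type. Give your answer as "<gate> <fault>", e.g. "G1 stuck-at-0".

Fault-free values for test 1 (in0=0, in1=1, in2=0): G1=0, G2=1, G3=0, G4=0, giving Y=0. Observed 1.
Test 1: faults giving observed 1 are {G1 stuck-at-1, G2 stuck-at-0, G3 stuck-at-1, G4 stuck-at-1}.
Test 2 (in0=0, in1=0, in2=0): fault-free G1=0, G2=0, G3=1, G4=1 → 1; observed 0. Eliminates G2 stuck-at-0, G3 stuck-at-1, G4 stuck-at-1.
Only G1 stuck-at-1 is consistent with every test.

G1 stuck-at-1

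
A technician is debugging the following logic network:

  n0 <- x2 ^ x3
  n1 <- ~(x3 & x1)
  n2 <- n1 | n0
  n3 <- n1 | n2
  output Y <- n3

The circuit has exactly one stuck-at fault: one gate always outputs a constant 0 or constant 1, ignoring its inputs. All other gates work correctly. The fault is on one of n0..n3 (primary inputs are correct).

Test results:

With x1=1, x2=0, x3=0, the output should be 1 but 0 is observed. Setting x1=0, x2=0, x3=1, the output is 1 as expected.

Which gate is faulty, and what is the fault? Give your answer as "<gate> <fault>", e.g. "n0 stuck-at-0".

n1 stuck-at-0

Fault-free values for test 1 (x1=1, x2=0, x3=0): n0=0, n1=1, n2=1, n3=1, giving Y=1. Observed 0.
Test 1: faults giving observed 0 are {n1 stuck-at-0, n3 stuck-at-0}.
Test 2 (x1=0, x2=0, x3=1): fault-free n0=1, n1=1, n2=1, n3=1 → 1; observed 1. Eliminates n3 stuck-at-0.
Only n1 stuck-at-0 is consistent with every test.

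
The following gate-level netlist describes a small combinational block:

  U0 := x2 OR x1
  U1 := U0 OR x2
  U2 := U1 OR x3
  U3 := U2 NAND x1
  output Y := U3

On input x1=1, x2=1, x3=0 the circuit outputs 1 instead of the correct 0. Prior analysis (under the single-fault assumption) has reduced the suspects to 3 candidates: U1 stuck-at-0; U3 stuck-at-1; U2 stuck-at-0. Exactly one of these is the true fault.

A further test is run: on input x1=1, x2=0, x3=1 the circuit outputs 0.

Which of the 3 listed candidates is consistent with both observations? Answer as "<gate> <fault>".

Evaluate each candidate on input x1=1, x2=0, x3=1:
  U1 stuck-at-0: U0=1, U1=0 [stuck-at-0], U2=1, U3=0 → 0 — matches
  U3 stuck-at-1: U0=1, U1=1, U2=1, U3=1 [stuck-at-1] → 1 — eliminated
  U2 stuck-at-0: U0=1, U1=1, U2=0 [stuck-at-0], U3=1 → 1 — eliminated
Only U1 stuck-at-0 reproduces the observed 0.

U1 stuck-at-0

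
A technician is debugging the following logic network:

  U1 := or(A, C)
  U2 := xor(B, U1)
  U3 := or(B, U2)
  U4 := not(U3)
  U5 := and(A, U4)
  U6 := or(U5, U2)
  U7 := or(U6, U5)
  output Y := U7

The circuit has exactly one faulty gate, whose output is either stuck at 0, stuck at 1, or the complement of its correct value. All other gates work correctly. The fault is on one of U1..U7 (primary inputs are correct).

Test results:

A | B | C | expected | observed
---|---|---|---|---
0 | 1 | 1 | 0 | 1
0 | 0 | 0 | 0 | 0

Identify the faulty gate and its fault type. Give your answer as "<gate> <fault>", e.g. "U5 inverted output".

U1 stuck-at-0

Fault-free values for test 1 (A=0, B=1, C=1): U1=1, U2=0, U3=1, U4=0, U5=0, U6=0, U7=0, giving Y=0. Observed 1.
Test 1: faults giving observed 1 are {U1 stuck-at-0, U1 inverted output, U2 stuck-at-1, U2 inverted output, U5 stuck-at-1, U5 inverted output, U6 stuck-at-1, U6 inverted output, U7 stuck-at-1, U7 inverted output}.
Test 2 (A=0, B=0, C=0): fault-free U1=0, U2=0, U3=0, U4=1, U5=0, U6=0, U7=0 → 0; observed 0. Eliminates U1 inverted output, U2 stuck-at-1, U2 inverted output, U5 stuck-at-1, U5 inverted output, U6 stuck-at-1, U6 inverted output, U7 stuck-at-1, U7 inverted output.
Only U1 stuck-at-0 is consistent with every test.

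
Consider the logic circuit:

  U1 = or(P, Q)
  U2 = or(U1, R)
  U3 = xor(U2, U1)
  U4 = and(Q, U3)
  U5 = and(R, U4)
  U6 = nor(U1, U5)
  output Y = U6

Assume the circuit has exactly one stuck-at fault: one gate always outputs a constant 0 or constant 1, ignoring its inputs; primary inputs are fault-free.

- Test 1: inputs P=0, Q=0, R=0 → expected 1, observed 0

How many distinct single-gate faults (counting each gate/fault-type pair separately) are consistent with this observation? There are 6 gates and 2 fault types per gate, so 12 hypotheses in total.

Fault-free: U1=0, U2=0, U3=0, U4=0, U5=0, U6=1 → 1. Observed 0.
  U1 stuck-at-0: output 1 ✗
  U1 stuck-at-1: output 0 ✓
  U2 stuck-at-0: output 1 ✗
  U2 stuck-at-1: output 1 ✗
  U3 stuck-at-0: output 1 ✗
  U3 stuck-at-1: output 1 ✗
  U4 stuck-at-0: output 1 ✗
  U4 stuck-at-1: output 1 ✗
  U5 stuck-at-0: output 1 ✗
  U5 stuck-at-1: output 0 ✓
  U6 stuck-at-0: output 0 ✓
  U6 stuck-at-1: output 1 ✗
Consistent faults: {U1 stuck-at-1, U5 stuck-at-1, U6 stuck-at-0} — 3 in all.

3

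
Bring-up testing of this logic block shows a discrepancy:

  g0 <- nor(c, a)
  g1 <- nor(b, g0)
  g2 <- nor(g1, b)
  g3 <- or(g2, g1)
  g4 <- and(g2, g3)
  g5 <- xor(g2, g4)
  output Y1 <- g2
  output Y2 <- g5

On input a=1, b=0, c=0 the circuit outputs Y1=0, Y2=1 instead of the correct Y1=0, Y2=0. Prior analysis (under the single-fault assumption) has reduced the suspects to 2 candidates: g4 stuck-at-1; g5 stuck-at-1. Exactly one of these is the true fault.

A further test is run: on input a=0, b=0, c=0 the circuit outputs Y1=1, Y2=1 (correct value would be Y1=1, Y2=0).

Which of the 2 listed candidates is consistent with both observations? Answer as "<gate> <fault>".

g5 stuck-at-1

Evaluate each candidate on input a=0, b=0, c=0:
  g4 stuck-at-1: g0=1, g1=0, g2=1, g3=1, g4=1 [stuck-at-1], g5=0 → Y1=1, Y2=0 — eliminated
  g5 stuck-at-1: g0=1, g1=0, g2=1, g3=1, g4=1, g5=1 [stuck-at-1] → Y1=1, Y2=1 — matches
Only g5 stuck-at-1 reproduces the observed Y1=1, Y2=1.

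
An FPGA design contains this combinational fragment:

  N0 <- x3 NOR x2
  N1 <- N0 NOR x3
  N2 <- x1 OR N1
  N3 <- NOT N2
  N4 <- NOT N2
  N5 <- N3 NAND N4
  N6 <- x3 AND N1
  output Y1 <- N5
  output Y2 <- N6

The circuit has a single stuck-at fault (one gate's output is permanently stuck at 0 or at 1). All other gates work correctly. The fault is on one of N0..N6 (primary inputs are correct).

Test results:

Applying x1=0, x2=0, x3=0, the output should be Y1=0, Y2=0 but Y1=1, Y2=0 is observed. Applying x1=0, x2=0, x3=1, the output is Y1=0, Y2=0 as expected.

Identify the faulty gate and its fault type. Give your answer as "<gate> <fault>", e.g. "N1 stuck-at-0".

Fault-free values for test 1 (x1=0, x2=0, x3=0): N0=1, N1=0, N2=0, N3=1, N4=1, N5=0, N6=0, giving Y1=0, Y2=0. Observed Y1=1, Y2=0.
Test 1: faults giving observed Y1=1, Y2=0 are {N0 stuck-at-0, N1 stuck-at-1, N2 stuck-at-1, N3 stuck-at-0, N4 stuck-at-0, N5 stuck-at-1}.
Test 2 (x1=0, x2=0, x3=1): fault-free N0=0, N1=0, N2=0, N3=1, N4=1, N5=0, N6=0 → Y1=0, Y2=0; observed Y1=0, Y2=0. Eliminates N1 stuck-at-1, N2 stuck-at-1, N3 stuck-at-0, N4 stuck-at-0, N5 stuck-at-1.
Only N0 stuck-at-0 is consistent with every test.

N0 stuck-at-0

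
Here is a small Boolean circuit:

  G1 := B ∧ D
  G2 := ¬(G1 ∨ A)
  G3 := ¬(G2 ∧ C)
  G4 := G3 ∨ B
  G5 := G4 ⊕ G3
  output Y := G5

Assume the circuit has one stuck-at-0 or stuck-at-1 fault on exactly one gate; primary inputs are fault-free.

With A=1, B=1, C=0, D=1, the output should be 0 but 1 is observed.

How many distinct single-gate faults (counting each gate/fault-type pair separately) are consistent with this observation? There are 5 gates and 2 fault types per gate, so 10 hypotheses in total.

3

Fault-free: G1=1, G2=0, G3=1, G4=1, G5=0 → 0. Observed 1.
  G1 stuck-at-0: output 0 ✗
  G1 stuck-at-1: output 0 ✗
  G2 stuck-at-0: output 0 ✗
  G2 stuck-at-1: output 0 ✗
  G3 stuck-at-0: output 1 ✓
  G3 stuck-at-1: output 0 ✗
  G4 stuck-at-0: output 1 ✓
  G4 stuck-at-1: output 0 ✗
  G5 stuck-at-0: output 0 ✗
  G5 stuck-at-1: output 1 ✓
Consistent faults: {G3 stuck-at-0, G4 stuck-at-0, G5 stuck-at-1} — 3 in all.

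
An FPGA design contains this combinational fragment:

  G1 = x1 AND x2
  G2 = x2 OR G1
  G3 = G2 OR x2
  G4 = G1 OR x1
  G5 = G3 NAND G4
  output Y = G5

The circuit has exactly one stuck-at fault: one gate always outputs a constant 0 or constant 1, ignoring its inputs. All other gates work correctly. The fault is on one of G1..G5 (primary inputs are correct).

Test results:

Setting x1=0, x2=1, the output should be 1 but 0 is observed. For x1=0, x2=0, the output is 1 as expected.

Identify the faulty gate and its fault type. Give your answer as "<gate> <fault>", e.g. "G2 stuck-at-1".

G4 stuck-at-1

Fault-free values for test 1 (x1=0, x2=1): G1=0, G2=1, G3=1, G4=0, G5=1, giving Y=1. Observed 0.
Test 1: faults giving observed 0 are {G1 stuck-at-1, G4 stuck-at-1, G5 stuck-at-0}.
Test 2 (x1=0, x2=0): fault-free G1=0, G2=0, G3=0, G4=0, G5=1 → 1; observed 1. Eliminates G1 stuck-at-1, G5 stuck-at-0.
Only G4 stuck-at-1 is consistent with every test.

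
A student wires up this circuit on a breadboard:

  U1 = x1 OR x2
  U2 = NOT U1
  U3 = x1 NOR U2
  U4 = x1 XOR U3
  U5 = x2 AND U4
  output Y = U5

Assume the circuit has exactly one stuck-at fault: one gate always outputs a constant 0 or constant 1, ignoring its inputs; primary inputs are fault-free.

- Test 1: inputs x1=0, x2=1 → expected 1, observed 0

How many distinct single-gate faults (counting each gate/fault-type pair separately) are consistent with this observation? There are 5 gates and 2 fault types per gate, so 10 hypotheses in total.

Fault-free: U1=1, U2=0, U3=1, U4=1, U5=1 → 1. Observed 0.
  U1 stuck-at-0: output 0 ✓
  U1 stuck-at-1: output 1 ✗
  U2 stuck-at-0: output 1 ✗
  U2 stuck-at-1: output 0 ✓
  U3 stuck-at-0: output 0 ✓
  U3 stuck-at-1: output 1 ✗
  U4 stuck-at-0: output 0 ✓
  U4 stuck-at-1: output 1 ✗
  U5 stuck-at-0: output 0 ✓
  U5 stuck-at-1: output 1 ✗
Consistent faults: {U1 stuck-at-0, U2 stuck-at-1, U3 stuck-at-0, U4 stuck-at-0, U5 stuck-at-0} — 5 in all.

5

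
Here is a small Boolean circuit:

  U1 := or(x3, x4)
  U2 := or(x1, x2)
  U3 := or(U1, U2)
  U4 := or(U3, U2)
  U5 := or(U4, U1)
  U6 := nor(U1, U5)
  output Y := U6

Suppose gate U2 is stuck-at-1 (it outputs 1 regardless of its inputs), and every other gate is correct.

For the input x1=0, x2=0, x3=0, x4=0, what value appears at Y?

Propagate with U2 forced: U1=0, U2=1 [stuck-at-1], U3=1, U4=1, U5=1, U6=0.
So Y = 0. (Without the fault it would be 1.)

0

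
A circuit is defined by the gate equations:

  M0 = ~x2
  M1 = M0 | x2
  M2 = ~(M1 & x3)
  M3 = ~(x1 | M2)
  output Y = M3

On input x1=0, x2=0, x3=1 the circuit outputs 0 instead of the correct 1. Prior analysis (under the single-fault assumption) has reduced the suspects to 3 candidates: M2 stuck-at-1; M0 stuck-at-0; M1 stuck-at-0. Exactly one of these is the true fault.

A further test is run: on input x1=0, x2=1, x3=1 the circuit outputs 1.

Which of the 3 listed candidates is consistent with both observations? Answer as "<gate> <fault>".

M0 stuck-at-0

Evaluate each candidate on input x1=0, x2=1, x3=1:
  M2 stuck-at-1: M0=0, M1=1, M2=1 [stuck-at-1], M3=0 → 0 — eliminated
  M0 stuck-at-0: M0=0 [stuck-at-0], M1=1, M2=0, M3=1 → 1 — matches
  M1 stuck-at-0: M0=0, M1=0 [stuck-at-0], M2=1, M3=0 → 0 — eliminated
Only M0 stuck-at-0 reproduces the observed 1.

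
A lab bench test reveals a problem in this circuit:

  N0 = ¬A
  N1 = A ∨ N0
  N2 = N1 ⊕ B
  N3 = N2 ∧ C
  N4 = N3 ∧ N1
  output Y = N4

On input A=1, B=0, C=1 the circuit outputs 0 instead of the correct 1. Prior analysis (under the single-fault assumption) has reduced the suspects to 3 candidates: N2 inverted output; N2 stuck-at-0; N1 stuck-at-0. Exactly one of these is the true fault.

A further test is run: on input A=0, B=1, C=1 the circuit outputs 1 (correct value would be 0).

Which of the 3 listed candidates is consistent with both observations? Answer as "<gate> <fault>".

Evaluate each candidate on input A=0, B=1, C=1:
  N2 inverted output: N0=1, N1=1, N2=1 [inverted output], N3=1, N4=1 → 1 — matches
  N2 stuck-at-0: N0=1, N1=1, N2=0 [stuck-at-0], N3=0, N4=0 → 0 — eliminated
  N1 stuck-at-0: N0=1, N1=0 [stuck-at-0], N2=1, N3=1, N4=0 → 0 — eliminated
Only N2 inverted output reproduces the observed 1.

N2 inverted output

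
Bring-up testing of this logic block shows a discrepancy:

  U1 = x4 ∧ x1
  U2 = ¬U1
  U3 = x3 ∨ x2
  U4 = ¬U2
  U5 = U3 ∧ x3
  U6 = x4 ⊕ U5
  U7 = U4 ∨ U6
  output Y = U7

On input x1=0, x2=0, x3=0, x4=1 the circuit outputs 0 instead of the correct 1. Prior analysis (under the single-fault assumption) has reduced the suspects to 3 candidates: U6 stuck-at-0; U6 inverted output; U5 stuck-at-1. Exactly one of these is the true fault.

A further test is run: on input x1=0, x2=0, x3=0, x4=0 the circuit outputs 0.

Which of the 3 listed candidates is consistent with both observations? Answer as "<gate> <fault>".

U6 stuck-at-0

Evaluate each candidate on input x1=0, x2=0, x3=0, x4=0:
  U6 stuck-at-0: U1=0, U2=1, U3=0, U4=0, U5=0, U6=0 [stuck-at-0], U7=0 → 0 — matches
  U6 inverted output: U1=0, U2=1, U3=0, U4=0, U5=0, U6=1 [inverted output], U7=1 → 1 — eliminated
  U5 stuck-at-1: U1=0, U2=1, U3=0, U4=0, U5=1 [stuck-at-1], U6=1, U7=1 → 1 — eliminated
Only U6 stuck-at-0 reproduces the observed 0.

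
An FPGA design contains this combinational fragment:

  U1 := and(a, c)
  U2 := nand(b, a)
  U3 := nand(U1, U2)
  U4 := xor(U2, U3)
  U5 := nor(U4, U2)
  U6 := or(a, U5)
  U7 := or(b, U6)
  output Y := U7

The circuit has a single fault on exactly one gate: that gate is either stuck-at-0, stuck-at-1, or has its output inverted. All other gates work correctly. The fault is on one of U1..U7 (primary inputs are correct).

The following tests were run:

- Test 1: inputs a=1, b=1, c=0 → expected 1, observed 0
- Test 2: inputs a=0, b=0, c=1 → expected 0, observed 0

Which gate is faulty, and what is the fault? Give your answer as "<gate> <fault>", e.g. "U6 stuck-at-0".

Fault-free values for test 1 (a=1, b=1, c=0): U1=0, U2=0, U3=1, U4=1, U5=0, U6=1, U7=1, giving Y=1. Observed 0.
Test 1: faults giving observed 0 are {U7 stuck-at-0, U7 inverted output}.
Test 2 (a=0, b=0, c=1): fault-free U1=0, U2=1, U3=1, U4=0, U5=0, U6=0, U7=0 → 0; observed 0. Eliminates U7 inverted output.
Only U7 stuck-at-0 is consistent with every test.

U7 stuck-at-0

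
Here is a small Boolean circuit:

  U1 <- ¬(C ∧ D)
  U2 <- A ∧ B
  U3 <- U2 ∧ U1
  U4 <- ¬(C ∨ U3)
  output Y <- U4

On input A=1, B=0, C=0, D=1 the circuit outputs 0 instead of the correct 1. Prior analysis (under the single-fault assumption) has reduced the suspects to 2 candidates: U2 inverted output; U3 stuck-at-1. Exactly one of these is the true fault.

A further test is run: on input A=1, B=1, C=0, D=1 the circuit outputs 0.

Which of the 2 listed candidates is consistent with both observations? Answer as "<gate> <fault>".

U3 stuck-at-1

Evaluate each candidate on input A=1, B=1, C=0, D=1:
  U2 inverted output: U1=1, U2=0 [inverted output], U3=0, U4=1 → 1 — eliminated
  U3 stuck-at-1: U1=1, U2=1, U3=1 [stuck-at-1], U4=0 → 0 — matches
Only U3 stuck-at-1 reproduces the observed 0.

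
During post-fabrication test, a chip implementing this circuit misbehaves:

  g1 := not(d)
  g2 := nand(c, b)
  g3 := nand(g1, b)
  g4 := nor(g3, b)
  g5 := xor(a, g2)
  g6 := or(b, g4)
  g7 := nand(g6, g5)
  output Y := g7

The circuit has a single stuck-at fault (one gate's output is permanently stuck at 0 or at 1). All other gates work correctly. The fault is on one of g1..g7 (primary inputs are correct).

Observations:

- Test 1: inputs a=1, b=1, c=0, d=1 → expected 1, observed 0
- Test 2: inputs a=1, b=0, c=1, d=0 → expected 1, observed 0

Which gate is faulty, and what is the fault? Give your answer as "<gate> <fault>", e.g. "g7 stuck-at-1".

g7 stuck-at-0

Fault-free values for test 1 (a=1, b=1, c=0, d=1): g1=0, g2=1, g3=1, g4=0, g5=0, g6=1, g7=1, giving Y=1. Observed 0.
Test 1: faults giving observed 0 are {g2 stuck-at-0, g5 stuck-at-1, g7 stuck-at-0}.
Test 2 (a=1, b=0, c=1, d=0): fault-free g1=1, g2=1, g3=1, g4=0, g5=0, g6=0, g7=1 → 1; observed 0. Eliminates g2 stuck-at-0, g5 stuck-at-1.
Only g7 stuck-at-0 is consistent with every test.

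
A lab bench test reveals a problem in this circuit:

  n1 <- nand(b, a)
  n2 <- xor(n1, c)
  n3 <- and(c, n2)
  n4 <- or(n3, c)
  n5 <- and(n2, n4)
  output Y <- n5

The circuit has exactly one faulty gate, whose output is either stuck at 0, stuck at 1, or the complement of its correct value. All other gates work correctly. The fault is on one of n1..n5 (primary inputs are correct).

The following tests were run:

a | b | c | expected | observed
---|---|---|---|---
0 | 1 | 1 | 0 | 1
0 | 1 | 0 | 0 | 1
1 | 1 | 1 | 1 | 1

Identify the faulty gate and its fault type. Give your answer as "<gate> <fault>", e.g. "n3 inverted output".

Fault-free values for test 1 (a=0, b=1, c=1): n1=1, n2=0, n3=0, n4=1, n5=0, giving Y=0. Observed 1.
Test 1: faults giving observed 1 are {n1 stuck-at-0, n1 inverted output, n2 stuck-at-1, n2 inverted output, n5 stuck-at-1, n5 inverted output}.
Test 2 (a=0, b=1, c=0): fault-free n1=1, n2=1, n3=0, n4=0, n5=0 → 0; observed 1. Eliminates n1 stuck-at-0, n1 inverted output, n2 stuck-at-1, n2 inverted output.
Test 3 (a=1, b=1, c=1): fault-free n1=0, n2=1, n3=1, n4=1, n5=1 → 1; observed 1. Eliminates n5 inverted output.
Only n5 stuck-at-1 is consistent with every test.

n5 stuck-at-1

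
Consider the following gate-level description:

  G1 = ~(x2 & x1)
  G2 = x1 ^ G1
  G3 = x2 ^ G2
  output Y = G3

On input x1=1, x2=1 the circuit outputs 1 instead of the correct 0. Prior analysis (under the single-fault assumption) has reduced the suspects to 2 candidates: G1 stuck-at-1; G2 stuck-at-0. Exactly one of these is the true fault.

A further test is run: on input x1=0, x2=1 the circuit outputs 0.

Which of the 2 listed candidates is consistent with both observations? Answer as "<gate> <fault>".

Evaluate each candidate on input x1=0, x2=1:
  G1 stuck-at-1: G1=1 [stuck-at-1], G2=1, G3=0 → 0 — matches
  G2 stuck-at-0: G1=1, G2=0 [stuck-at-0], G3=1 → 1 — eliminated
Only G1 stuck-at-1 reproduces the observed 0.

G1 stuck-at-1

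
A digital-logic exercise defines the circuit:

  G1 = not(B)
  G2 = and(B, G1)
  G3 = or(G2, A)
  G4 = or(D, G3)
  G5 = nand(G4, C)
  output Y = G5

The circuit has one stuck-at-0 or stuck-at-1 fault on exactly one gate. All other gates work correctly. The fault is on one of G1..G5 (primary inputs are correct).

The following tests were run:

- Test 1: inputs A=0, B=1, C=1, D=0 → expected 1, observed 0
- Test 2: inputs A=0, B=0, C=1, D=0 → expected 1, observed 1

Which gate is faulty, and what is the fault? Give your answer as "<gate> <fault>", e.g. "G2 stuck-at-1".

Fault-free values for test 1 (A=0, B=1, C=1, D=0): G1=0, G2=0, G3=0, G4=0, G5=1, giving Y=1. Observed 0.
Test 1: faults giving observed 0 are {G1 stuck-at-1, G2 stuck-at-1, G3 stuck-at-1, G4 stuck-at-1, G5 stuck-at-0}.
Test 2 (A=0, B=0, C=1, D=0): fault-free G1=1, G2=0, G3=0, G4=0, G5=1 → 1; observed 1. Eliminates G2 stuck-at-1, G3 stuck-at-1, G4 stuck-at-1, G5 stuck-at-0.
Only G1 stuck-at-1 is consistent with every test.

G1 stuck-at-1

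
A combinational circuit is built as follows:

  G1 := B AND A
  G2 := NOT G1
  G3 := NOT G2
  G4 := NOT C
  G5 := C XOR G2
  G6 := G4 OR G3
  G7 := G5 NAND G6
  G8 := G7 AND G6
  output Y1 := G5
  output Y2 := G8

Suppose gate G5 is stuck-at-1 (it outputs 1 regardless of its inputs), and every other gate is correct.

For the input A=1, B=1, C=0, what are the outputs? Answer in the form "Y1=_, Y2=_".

Y1=1, Y2=0

Propagate with G5 forced: G1=1, G2=0, G3=1, G4=1, G5=1 [stuck-at-1], G6=1, G7=0, G8=0.
So the outputs are Y1=1, Y2=0. (Without the fault they would be Y1=0, Y2=1.)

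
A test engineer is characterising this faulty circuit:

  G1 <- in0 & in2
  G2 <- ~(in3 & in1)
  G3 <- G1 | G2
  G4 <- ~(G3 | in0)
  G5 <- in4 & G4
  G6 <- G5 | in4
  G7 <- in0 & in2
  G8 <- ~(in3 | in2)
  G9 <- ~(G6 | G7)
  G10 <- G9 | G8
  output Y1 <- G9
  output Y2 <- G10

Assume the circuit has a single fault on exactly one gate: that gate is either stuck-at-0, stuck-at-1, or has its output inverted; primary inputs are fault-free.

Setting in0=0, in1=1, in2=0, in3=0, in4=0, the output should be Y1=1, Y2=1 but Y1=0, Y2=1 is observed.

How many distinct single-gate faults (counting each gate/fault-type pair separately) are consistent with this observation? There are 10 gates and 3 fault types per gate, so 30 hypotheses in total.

Fault-free: G1=0, G2=1, G3=1, G4=0, G5=0, G6=0, G7=0, G8=1, G9=1, G10=1 → Y1=1, Y2=1. Observed Y1=0, Y2=1.
  G1: none of the 3 fault types match ✗
  G2: none of the 3 fault types match ✗
  G3: none of the 3 fault types match ✗
  G4: none of the 3 fault types match ✗
  G5: stuck-at-1, inverted output ✓; others ✗
  G6: stuck-at-1, inverted output ✓; others ✗
  G7: stuck-at-1, inverted output ✓; others ✗
  G8: none of the 3 fault types match ✗
  G9: stuck-at-0, inverted output ✓; others ✗
  G10: none of the 3 fault types match ✗
Consistent faults: {G5 stuck-at-1, G5 inverted output, G6 stuck-at-1, G6 inverted output, G7 stuck-at-1, G7 inverted output, G9 stuck-at-0, G9 inverted output} — 8 in all.

8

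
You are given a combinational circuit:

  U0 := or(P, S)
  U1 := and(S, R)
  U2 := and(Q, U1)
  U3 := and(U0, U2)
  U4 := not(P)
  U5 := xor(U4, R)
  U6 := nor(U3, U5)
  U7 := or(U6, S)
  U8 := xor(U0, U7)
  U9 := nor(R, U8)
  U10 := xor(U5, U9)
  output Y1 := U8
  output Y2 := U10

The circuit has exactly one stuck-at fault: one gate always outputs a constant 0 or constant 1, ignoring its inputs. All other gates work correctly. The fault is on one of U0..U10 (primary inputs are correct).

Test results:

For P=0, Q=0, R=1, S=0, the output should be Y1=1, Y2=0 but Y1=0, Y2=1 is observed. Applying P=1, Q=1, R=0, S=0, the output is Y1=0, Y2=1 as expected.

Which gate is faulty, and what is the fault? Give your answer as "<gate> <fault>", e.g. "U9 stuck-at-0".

Fault-free values for test 1 (P=0, Q=0, R=1, S=0): U0=0, U1=0, U2=0, U3=0, U4=1, U5=0, U6=1, U7=1, U8=1, U9=0, U10=0, giving Y1=1, Y2=0. Observed Y1=0, Y2=1.
Test 1: faults giving observed Y1=0, Y2=1 are {U4 stuck-at-0, U5 stuck-at-1}.
Test 2 (P=1, Q=1, R=0, S=0): fault-free U0=1, U1=0, U2=0, U3=0, U4=0, U5=0, U6=1, U7=1, U8=0, U9=1, U10=1 → Y1=0, Y2=1; observed Y1=0, Y2=1. Eliminates U5 stuck-at-1.
Only U4 stuck-at-0 is consistent with every test.

U4 stuck-at-0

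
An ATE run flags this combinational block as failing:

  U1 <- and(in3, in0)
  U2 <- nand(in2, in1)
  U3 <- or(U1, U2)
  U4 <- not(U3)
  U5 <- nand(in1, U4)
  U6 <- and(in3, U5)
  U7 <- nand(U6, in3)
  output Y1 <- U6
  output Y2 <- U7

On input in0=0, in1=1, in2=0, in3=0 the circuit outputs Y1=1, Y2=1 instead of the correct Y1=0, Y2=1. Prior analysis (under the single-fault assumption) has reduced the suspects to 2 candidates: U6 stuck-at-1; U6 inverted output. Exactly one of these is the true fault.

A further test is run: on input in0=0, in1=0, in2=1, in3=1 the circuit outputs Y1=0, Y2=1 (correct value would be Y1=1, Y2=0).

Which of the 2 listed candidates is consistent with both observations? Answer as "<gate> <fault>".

Evaluate each candidate on input in0=0, in1=0, in2=1, in3=1:
  U6 stuck-at-1: U1=0, U2=1, U3=1, U4=0, U5=1, U6=1 [stuck-at-1], U7=0 → Y1=1, Y2=0 — eliminated
  U6 inverted output: U1=0, U2=1, U3=1, U4=0, U5=1, U6=0 [inverted output], U7=1 → Y1=0, Y2=1 — matches
Only U6 inverted output reproduces the observed Y1=0, Y2=1.

U6 inverted output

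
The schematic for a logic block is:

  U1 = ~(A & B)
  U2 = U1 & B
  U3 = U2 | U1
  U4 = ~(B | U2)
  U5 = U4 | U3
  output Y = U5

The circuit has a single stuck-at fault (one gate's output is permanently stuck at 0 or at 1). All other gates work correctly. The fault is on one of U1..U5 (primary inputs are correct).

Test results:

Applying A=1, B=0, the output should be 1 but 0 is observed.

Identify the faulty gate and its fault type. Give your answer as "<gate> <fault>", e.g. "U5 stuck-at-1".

Fault-free values for test 1 (A=1, B=0): U1=1, U2=0, U3=1, U4=1, U5=1, giving Y=1. Observed 0.
Test 1: faults giving observed 0 are {U5 stuck-at-0}.
Only U5 stuck-at-0 is consistent with every test.

U5 stuck-at-0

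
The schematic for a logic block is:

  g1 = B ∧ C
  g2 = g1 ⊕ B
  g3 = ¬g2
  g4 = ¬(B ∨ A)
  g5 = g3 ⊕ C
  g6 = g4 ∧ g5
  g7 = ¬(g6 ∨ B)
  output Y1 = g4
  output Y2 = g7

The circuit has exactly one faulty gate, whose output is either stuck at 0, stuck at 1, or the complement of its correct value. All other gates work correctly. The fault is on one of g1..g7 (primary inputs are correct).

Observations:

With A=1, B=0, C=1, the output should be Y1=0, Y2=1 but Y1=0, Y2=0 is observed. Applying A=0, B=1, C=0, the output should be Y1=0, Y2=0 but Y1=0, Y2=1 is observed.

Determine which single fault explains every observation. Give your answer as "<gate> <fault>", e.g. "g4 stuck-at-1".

Fault-free values for test 1 (A=1, B=0, C=1): g1=0, g2=0, g3=1, g4=0, g5=0, g6=0, g7=1, giving Y1=0, Y2=1. Observed Y1=0, Y2=0.
Test 1: faults giving observed Y1=0, Y2=0 are {g6 stuck-at-1, g6 inverted output, g7 stuck-at-0, g7 inverted output}.
Test 2 (A=0, B=1, C=0): fault-free g1=0, g2=1, g3=0, g4=0, g5=0, g6=0, g7=0 → Y1=0, Y2=0; observed Y1=0, Y2=1. Eliminates g6 stuck-at-1, g6 inverted output, g7 stuck-at-0.
Only g7 inverted output is consistent with every test.

g7 inverted output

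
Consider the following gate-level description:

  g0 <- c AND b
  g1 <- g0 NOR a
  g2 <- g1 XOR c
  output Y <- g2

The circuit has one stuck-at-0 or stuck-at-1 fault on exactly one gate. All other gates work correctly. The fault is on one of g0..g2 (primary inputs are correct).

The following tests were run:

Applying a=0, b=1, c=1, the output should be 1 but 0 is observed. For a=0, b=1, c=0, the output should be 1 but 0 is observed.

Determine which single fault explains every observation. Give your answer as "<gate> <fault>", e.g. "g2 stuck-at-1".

Fault-free values for test 1 (a=0, b=1, c=1): g0=1, g1=0, g2=1, giving Y=1. Observed 0.
Test 1: faults giving observed 0 are {g0 stuck-at-0, g1 stuck-at-1, g2 stuck-at-0}.
Test 2 (a=0, b=1, c=0): fault-free g0=0, g1=1, g2=1 → 1; observed 0. Eliminates g0 stuck-at-0, g1 stuck-at-1.
Only g2 stuck-at-0 is consistent with every test.

g2 stuck-at-0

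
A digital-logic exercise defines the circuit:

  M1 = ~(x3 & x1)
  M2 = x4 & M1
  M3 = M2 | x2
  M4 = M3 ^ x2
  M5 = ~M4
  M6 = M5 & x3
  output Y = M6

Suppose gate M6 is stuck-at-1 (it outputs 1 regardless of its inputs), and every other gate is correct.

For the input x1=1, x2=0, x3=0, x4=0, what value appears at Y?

Propagate with M6 forced: M1=1, M2=0, M3=0, M4=0, M5=1, M6=1 [stuck-at-1].
So Y = 1. (Without the fault it would be 0.)

1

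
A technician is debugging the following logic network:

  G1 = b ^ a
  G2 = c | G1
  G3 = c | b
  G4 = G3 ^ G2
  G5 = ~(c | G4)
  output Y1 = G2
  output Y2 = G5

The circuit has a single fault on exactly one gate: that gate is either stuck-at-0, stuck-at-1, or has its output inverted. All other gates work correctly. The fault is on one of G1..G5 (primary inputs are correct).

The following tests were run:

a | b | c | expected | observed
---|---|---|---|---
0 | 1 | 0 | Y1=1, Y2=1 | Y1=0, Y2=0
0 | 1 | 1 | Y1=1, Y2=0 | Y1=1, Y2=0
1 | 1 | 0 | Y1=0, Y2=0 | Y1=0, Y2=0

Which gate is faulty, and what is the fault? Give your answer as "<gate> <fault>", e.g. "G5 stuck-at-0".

Fault-free values for test 1 (a=0, b=1, c=0): G1=1, G2=1, G3=1, G4=0, G5=1, giving Y1=1, Y2=1. Observed Y1=0, Y2=0.
Test 1: faults giving observed Y1=0, Y2=0 are {G1 stuck-at-0, G1 inverted output, G2 stuck-at-0, G2 inverted output}.
Test 2 (a=0, b=1, c=1): fault-free G1=1, G2=1, G3=1, G4=0, G5=0 → Y1=1, Y2=0; observed Y1=1, Y2=0. Eliminates G2 stuck-at-0, G2 inverted output.
Test 3 (a=1, b=1, c=0): fault-free G1=0, G2=0, G3=1, G4=1, G5=0 → Y1=0, Y2=0; observed Y1=0, Y2=0. Eliminates G1 inverted output.
Only G1 stuck-at-0 is consistent with every test.

G1 stuck-at-0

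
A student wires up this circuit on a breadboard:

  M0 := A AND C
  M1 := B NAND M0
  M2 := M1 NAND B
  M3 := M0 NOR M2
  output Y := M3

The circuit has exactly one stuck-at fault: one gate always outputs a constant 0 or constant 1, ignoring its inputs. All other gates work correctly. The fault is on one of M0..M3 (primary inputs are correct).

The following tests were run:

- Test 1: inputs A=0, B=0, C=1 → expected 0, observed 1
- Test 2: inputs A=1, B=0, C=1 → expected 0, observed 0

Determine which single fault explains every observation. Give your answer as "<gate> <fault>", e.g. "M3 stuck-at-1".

Fault-free values for test 1 (A=0, B=0, C=1): M0=0, M1=1, M2=1, M3=0, giving Y=0. Observed 1.
Test 1: faults giving observed 1 are {M2 stuck-at-0, M3 stuck-at-1}.
Test 2 (A=1, B=0, C=1): fault-free M0=1, M1=1, M2=1, M3=0 → 0; observed 0. Eliminates M3 stuck-at-1.
Only M2 stuck-at-0 is consistent with every test.

M2 stuck-at-0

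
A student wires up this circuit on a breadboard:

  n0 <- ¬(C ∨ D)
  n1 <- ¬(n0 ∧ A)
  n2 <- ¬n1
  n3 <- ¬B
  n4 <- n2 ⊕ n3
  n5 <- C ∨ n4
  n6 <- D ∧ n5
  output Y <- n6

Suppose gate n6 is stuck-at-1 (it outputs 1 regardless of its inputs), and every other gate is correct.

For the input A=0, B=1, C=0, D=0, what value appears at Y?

Propagate with n6 forced: n0=1, n1=1, n2=0, n3=0, n4=0, n5=0, n6=1 [stuck-at-1].
So Y = 1. (Without the fault it would be 0.)

1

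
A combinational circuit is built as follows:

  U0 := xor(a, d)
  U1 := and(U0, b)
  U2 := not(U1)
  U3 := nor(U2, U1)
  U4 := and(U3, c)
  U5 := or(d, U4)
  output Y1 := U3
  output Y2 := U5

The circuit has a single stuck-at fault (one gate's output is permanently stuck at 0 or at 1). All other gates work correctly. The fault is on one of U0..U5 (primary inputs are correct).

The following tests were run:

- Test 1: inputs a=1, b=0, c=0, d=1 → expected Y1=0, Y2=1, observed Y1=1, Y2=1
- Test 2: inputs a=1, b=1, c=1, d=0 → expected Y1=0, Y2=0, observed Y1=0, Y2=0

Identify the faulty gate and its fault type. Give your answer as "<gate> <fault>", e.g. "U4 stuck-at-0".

Fault-free values for test 1 (a=1, b=0, c=0, d=1): U0=0, U1=0, U2=1, U3=0, U4=0, U5=1, giving Y1=0, Y2=1. Observed Y1=1, Y2=1.
Test 1: faults giving observed Y1=1, Y2=1 are {U2 stuck-at-0, U3 stuck-at-1}.
Test 2 (a=1, b=1, c=1, d=0): fault-free U0=1, U1=1, U2=0, U3=0, U4=0, U5=0 → Y1=0, Y2=0; observed Y1=0, Y2=0. Eliminates U3 stuck-at-1.
Only U2 stuck-at-0 is consistent with every test.

U2 stuck-at-0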